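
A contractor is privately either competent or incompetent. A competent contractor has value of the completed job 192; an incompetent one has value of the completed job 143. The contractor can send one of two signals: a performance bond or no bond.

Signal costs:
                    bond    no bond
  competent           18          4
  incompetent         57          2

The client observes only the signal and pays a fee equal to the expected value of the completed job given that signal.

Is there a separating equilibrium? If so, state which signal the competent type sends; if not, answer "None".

bond

Try competent → bond, incompetent → no bond:
  If types separate, bond earns payment 192 and no bond earns 143.
  Competent: bond gives 192 − 18 = 174; no bond gives 143 − 4 = 139. No deviation. ✓
  Incompetent: no bond gives 143 − 2 = 141; bond gives 192 − 57 = 135. No deviation. ✓
Both hold — the competent type sends bond.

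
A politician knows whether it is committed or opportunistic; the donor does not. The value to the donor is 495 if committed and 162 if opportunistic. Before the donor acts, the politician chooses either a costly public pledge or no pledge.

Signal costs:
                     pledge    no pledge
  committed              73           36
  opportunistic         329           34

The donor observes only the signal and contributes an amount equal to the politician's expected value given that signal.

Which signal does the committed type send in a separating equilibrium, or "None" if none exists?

Try committed → pledge, opportunistic → no pledge:
  If types separate, pledge earns payment 495 and no pledge earns 162.
  Committed: pledge gives 495 − 73 = 422; no pledge gives 162 − 36 = 126. No deviation. ✓
  Opportunistic: no pledge gives 162 − 34 = 128; pledge gives 495 − 329 = 166. Would deviate. ✗
Try committed → no pledge, opportunistic → pledge:
  If types separate, no pledge earns payment 495 and pledge earns 162.
  Committed: no pledge gives 495 − 36 = 459; pledge gives 162 − 73 = 89. No deviation. ✓
  Opportunistic: pledge gives 162 − 329 = -167; no pledge gives 495 − 34 = 461. Would deviate. ✗
Neither assignment is incentive-compatible.

None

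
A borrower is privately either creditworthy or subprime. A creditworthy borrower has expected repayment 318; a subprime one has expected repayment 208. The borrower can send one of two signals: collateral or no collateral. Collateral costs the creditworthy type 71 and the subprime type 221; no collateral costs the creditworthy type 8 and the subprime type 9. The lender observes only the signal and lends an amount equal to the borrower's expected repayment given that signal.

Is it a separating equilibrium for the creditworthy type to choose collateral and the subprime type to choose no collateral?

Under separation the lender infers type exactly: collateral → creditworthy (pays 318), no collateral → subprime (pays 208).
Creditworthy: collateral gives 318 − 71 = 247; no collateral gives 208 − 8 = 200. No deviation. ✓
Subprime: no collateral gives 208 − 9 = 199; collateral gives 318 − 221 = 97. No deviation. ✓
Both incentive constraints hold.

Yes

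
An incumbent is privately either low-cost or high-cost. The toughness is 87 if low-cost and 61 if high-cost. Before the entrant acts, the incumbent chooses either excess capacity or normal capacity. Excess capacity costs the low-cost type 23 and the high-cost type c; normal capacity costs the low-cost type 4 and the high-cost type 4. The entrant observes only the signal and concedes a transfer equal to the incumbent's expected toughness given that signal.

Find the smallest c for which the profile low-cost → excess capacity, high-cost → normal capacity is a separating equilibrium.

30

Under separation: excess capacity → low-cost (pays 87); normal capacity → high-cost (pays 61).
Low-cost: 87 − 23 = 64 ≥ 61 − 4 = 57. Holds regardless of c. ✓
High-cost: 61 − 4 ≥ 87 − c, so c ≥ 87 − 57 = 30.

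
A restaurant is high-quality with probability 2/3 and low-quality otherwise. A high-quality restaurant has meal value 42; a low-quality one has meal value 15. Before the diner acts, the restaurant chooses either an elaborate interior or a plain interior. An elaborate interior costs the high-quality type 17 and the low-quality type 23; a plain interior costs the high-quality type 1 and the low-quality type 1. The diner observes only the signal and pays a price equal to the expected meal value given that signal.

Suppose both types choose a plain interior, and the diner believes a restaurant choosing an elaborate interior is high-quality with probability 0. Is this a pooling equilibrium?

Yes

At the pooled signal (plain interior) the diner holds the prior 2/3 and pays 2/3·42 + 1/3·15 = 33. Off-path (elaborate interior) belief 0 gives 0·42 + 1·15 = 15.
High-quality: plain interior gives 33 − 1 = 32; elaborate interior gives 15 − 17 = -2. Stays. ✓
Low-quality: plain interior gives 33 − 1 = 32; elaborate interior gives 15 − 23 = -8. Stays. ✓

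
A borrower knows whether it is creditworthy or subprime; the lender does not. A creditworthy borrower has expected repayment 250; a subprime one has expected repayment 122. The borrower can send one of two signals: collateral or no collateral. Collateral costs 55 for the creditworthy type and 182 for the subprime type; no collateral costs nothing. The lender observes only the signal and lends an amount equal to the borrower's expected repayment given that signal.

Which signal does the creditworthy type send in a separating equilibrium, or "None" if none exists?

collateral

Try creditworthy → collateral, subprime → no collateral:
  Under separation the lender infers type exactly: collateral → creditworthy (pays 250), no collateral → subprime (pays 122).
  Creditworthy: collateral gives 250 − 55 = 195; no collateral gives 122 − 0 = 122. No deviation. ✓
  Subprime: no collateral gives 122 − 0 = 122; collateral gives 250 − 182 = 68. No deviation. ✓
Both hold — the creditworthy type sends collateral.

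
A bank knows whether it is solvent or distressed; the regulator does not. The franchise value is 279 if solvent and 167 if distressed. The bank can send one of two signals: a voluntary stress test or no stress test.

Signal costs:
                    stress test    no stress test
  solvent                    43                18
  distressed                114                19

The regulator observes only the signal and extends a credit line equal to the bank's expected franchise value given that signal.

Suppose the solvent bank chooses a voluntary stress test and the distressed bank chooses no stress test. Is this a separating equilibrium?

If types separate, stress test earns payment 279 and no stress test earns 167.
Solvent: stress test gives 279 − 43 = 236; no stress test gives 167 − 18 = 149. No deviation. ✓
Distressed: no stress test gives 167 − 19 = 148; stress test gives 279 − 114 = 165. Would deviate. ✗

No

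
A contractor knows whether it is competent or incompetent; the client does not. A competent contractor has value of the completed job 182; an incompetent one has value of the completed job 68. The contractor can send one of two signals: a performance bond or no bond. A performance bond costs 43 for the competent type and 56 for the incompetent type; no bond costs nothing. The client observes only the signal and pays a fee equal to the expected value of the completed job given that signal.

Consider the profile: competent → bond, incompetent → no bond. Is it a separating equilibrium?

No

Under separation the client infers type exactly: bond → competent (pays 182), no bond → incompetent (pays 68).
Competent: bond gives 182 − 43 = 139; no bond gives 68 − 0 = 68. No deviation. ✓
Incompetent: no bond gives 68 − 0 = 68; bond gives 182 − 56 = 126. Would deviate. ✗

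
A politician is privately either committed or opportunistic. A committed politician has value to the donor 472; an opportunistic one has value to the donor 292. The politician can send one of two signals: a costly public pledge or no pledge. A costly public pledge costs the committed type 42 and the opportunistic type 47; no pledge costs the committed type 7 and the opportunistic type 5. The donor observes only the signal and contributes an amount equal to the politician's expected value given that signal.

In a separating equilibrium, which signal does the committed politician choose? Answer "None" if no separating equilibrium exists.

None

Try committed → pledge, opportunistic → no pledge:
  Under separation the donor infers type exactly: pledge → committed (pays 472), no pledge → opportunistic (pays 292).
  Committed: pledge gives 472 − 42 = 430; no pledge gives 292 − 7 = 285. No deviation. ✓
  Opportunistic: no pledge gives 292 − 5 = 287; pledge gives 472 − 47 = 425. Would deviate. ✗
Try committed → no pledge, opportunistic → pledge:
  Under separation the donor infers type exactly: no pledge → committed (pays 472), pledge → opportunistic (pays 292).
  Committed: no pledge gives 472 − 7 = 465; pledge gives 292 − 42 = 250. No deviation. ✓
  Opportunistic: pledge gives 292 − 47 = 245; no pledge gives 472 − 5 = 467. Would deviate. ✗
Neither assignment is incentive-compatible.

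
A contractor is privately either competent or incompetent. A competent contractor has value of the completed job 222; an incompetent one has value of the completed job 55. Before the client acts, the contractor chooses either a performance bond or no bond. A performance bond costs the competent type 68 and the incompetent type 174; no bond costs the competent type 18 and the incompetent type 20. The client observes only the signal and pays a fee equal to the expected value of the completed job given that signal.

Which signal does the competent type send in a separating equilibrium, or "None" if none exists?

Try competent → bond, incompetent → no bond:
  If types separate, bond earns payment 222 and no bond earns 55.
  Competent: bond gives 222 − 68 = 154; no bond gives 55 − 18 = 37. No deviation. ✓
  Incompetent: no bond gives 55 − 20 = 35; bond gives 222 − 174 = 48. Would deviate. ✗
Try competent → no bond, incompetent → bond:
  If types separate, no bond earns payment 222 and bond earns 55.
  Competent: no bond gives 222 − 18 = 204; bond gives 55 − 68 = -13. No deviation. ✓
  Incompetent: bond gives 55 − 174 = -119; no bond gives 222 − 20 = 202. Would deviate. ✗
Neither assignment is incentive-compatible.

None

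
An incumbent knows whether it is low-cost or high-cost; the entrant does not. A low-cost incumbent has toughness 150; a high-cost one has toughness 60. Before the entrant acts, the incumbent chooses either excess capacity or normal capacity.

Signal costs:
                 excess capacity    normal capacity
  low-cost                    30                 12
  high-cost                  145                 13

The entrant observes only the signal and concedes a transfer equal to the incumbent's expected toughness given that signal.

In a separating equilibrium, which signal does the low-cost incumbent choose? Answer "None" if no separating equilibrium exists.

excess capacity

Try low-cost → excess capacity, high-cost → normal capacity:
  If types separate, excess capacity earns payment 150 and normal capacity earns 60.
  Low-cost: excess capacity gives 150 − 30 = 120; normal capacity gives 60 − 12 = 48. No deviation. ✓
  High-cost: normal capacity gives 60 − 13 = 47; excess capacity gives 150 − 145 = 5. No deviation. ✓
Both hold — the low-cost type sends excess capacity.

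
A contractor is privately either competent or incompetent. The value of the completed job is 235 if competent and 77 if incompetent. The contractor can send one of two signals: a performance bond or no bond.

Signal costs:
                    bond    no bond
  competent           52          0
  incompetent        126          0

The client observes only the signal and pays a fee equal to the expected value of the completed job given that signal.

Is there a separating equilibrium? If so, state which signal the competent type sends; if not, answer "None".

Try competent → bond, incompetent → no bond:
  Under separation the client infers type exactly: bond → competent (pays 235), no bond → incompetent (pays 77).
  Competent: bond gives 235 − 52 = 183; no bond gives 77 − 0 = 77. No deviation. ✓
  Incompetent: no bond gives 77 − 0 = 77; bond gives 235 − 126 = 109. Would deviate. ✗
Try competent → no bond, incompetent → bond:
  Under separation the client infers type exactly: no bond → competent (pays 235), bond → incompetent (pays 77).
  Competent: no bond gives 235 − 0 = 235; bond gives 77 − 52 = 25. No deviation. ✓
  Incompetent: bond gives 77 − 126 = -49; no bond gives 235 − 0 = 235. Would deviate. ✗
Neither assignment is incentive-compatible.

None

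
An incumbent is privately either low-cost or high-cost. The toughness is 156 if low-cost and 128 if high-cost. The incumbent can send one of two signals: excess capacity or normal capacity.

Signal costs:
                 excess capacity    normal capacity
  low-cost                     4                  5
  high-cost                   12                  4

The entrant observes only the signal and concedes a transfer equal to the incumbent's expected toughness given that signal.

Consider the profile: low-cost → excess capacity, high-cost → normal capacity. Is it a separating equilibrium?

No

If types separate, excess capacity earns payment 156 and normal capacity earns 128.
Low-cost: excess capacity gives 156 − 4 = 152; normal capacity gives 128 − 5 = 123. No deviation. ✓
High-cost: normal capacity gives 128 − 4 = 124; excess capacity gives 156 − 12 = 144. Would deviate. ✗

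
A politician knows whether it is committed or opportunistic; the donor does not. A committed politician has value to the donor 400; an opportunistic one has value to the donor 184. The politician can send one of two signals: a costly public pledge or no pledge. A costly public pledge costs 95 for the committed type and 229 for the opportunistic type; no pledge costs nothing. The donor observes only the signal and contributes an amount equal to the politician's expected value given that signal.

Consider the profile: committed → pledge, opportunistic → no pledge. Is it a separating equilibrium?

Under separation the donor infers type exactly: pledge → committed (pays 400), no pledge → opportunistic (pays 184).
Committed: pledge gives 400 − 95 = 305; no pledge gives 184 − 0 = 184. No deviation. ✓
Opportunistic: no pledge gives 184 − 0 = 184; pledge gives 400 − 229 = 171. No deviation. ✓
Neither type gains from mimicking the other.

Yes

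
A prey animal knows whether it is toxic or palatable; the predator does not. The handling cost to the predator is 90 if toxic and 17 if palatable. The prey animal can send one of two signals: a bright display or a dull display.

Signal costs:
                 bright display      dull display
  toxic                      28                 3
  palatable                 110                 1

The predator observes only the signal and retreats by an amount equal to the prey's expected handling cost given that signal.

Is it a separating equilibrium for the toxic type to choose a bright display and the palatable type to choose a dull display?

If types separate, bright display earns payment 90 and dull display earns 17.
Toxic: bright display gives 90 − 28 = 62; dull display gives 17 − 3 = 14. No deviation. ✓
Palatable: dull display gives 17 − 1 = 16; bright display gives 90 − 110 = -20. No deviation. ✓
Both incentive constraints hold.

Yes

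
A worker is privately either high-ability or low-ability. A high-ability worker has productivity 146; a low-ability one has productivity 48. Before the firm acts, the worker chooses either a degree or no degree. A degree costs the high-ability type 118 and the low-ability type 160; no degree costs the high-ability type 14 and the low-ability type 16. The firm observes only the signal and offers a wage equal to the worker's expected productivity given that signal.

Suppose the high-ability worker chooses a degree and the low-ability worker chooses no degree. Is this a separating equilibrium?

No

Under separation the firm infers type exactly: degree → high-ability (pays 146), no degree → low-ability (pays 48).
High-ability: degree gives 146 − 118 = 28; no degree gives 48 − 14 = 34. Would deviate. ✗
Low-ability: no degree gives 48 − 16 = 32; degree gives 146 − 160 = -14. No deviation. ✓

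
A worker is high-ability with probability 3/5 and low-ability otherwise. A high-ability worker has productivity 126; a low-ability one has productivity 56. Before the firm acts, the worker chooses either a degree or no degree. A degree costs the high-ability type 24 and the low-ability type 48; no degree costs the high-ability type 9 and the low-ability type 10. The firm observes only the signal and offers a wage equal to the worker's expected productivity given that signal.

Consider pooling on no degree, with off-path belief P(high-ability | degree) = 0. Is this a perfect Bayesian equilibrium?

At the pooled signal (no degree) the firm holds the prior 3/5 and pays 3/5·126 + 2/5·56 = 98. Off-path (degree) belief 0 gives 0·126 + 1·56 = 56.
High-ability: no degree gives 98 − 9 = 89; degree gives 56 − 24 = 32. Stays. ✓
Low-ability: no degree gives 98 − 10 = 88; degree gives 56 − 48 = 8. Stays. ✓

Yes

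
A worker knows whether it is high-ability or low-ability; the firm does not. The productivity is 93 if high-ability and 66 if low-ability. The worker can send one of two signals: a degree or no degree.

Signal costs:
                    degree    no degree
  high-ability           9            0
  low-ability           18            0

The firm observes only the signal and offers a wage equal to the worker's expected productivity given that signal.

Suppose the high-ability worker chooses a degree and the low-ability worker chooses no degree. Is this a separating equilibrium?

If types separate, degree earns payment 93 and no degree earns 66.
High-ability: degree gives 93 − 9 = 84; no degree gives 66 − 0 = 66. No deviation. ✓
Low-ability: no degree gives 66 − 0 = 66; degree gives 93 − 18 = 75. Would deviate. ✗

No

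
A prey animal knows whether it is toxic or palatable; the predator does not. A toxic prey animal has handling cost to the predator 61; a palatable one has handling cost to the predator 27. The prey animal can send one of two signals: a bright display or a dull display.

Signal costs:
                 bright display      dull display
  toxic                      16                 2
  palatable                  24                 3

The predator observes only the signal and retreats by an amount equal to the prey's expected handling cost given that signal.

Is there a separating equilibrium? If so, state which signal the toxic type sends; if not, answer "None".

None

Try toxic → bright display, palatable → dull display:
  If types separate, bright display earns payment 61 and dull display earns 27.
  Toxic: bright display gives 61 − 16 = 45; dull display gives 27 − 2 = 25. No deviation. ✓
  Palatable: dull display gives 27 − 3 = 24; bright display gives 61 − 24 = 37. Would deviate. ✗
Try toxic → dull display, palatable → bright display:
  If types separate, dull display earns payment 61 and bright display earns 27.
  Toxic: dull display gives 61 − 2 = 59; bright display gives 27 − 16 = 11. No deviation. ✓
  Palatable: bright display gives 27 − 24 = 3; dull display gives 61 − 3 = 58. Would deviate. ✗
Neither assignment is incentive-compatible.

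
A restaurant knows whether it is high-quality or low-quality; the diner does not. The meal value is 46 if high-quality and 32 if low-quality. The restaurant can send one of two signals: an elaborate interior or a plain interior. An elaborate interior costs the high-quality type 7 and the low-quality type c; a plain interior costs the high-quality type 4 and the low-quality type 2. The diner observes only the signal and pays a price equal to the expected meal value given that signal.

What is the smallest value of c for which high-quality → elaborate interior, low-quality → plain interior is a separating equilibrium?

Under separation: elaborate interior → high-quality (pays 46); plain interior → low-quality (pays 32).
High-quality: 46 − 7 = 39 ≥ 32 − 4 = 28. Holds regardless of c. ✓
Low-quality: 32 − 2 ≥ 46 − c, so c ≥ 46 − 30 = 16.

16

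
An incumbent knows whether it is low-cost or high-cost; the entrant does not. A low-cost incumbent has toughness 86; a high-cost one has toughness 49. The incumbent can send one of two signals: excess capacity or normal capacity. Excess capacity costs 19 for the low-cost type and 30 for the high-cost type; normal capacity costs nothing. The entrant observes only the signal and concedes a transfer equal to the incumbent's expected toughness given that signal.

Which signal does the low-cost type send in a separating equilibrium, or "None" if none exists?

Try low-cost → excess capacity, high-cost → normal capacity:
  If types separate, excess capacity earns payment 86 and normal capacity earns 49.
  Low-cost: excess capacity gives 86 − 19 = 67; normal capacity gives 49 − 0 = 49. No deviation. ✓
  High-cost: normal capacity gives 49 − 0 = 49; excess capacity gives 86 − 30 = 56. Would deviate. ✗
Try low-cost → normal capacity, high-cost → excess capacity:
  If types separate, normal capacity earns payment 86 and excess capacity earns 49.
  Low-cost: normal capacity gives 86 − 0 = 86; excess capacity gives 49 − 19 = 30. No deviation. ✓
  High-cost: excess capacity gives 49 − 30 = 19; normal capacity gives 86 − 0 = 86. Would deviate. ✗
Neither assignment is incentive-compatible.

None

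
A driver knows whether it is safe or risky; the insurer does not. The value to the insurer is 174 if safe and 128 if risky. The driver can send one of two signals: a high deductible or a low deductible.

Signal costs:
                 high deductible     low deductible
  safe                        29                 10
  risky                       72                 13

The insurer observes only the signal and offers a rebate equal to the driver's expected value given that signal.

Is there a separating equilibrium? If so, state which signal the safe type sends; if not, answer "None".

high deductible

Try safe → high deductible, risky → low deductible:
  If types separate, high deductible earns payment 174 and low deductible earns 128.
  Safe: high deductible gives 174 − 29 = 145; low deductible gives 128 − 10 = 118. No deviation. ✓
  Risky: low deductible gives 128 − 13 = 115; high deductible gives 174 − 72 = 102. No deviation. ✓
Both hold — the safe type sends high deductible.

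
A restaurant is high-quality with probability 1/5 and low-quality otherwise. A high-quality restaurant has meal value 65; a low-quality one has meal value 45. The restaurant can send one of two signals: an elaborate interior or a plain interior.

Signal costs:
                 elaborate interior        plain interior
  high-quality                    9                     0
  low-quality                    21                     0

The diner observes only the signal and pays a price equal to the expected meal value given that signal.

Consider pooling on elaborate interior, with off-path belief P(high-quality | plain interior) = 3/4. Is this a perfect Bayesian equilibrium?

No

On the equilibrium path (elaborate interior) the diner holds the prior 1/5 and pays 1/5·65 + 4/5·45 = 49. Off-path (plain interior) belief 3/4 gives 3/4·65 + 1/4·45 = 60.
High-quality: elaborate interior gives 49 − 9 = 40; plain interior gives 60 − 0 = 60. Deviates. ✗
Low-quality: elaborate interior gives 49 − 21 = 28; plain interior gives 60 − 0 = 60. Deviates. ✗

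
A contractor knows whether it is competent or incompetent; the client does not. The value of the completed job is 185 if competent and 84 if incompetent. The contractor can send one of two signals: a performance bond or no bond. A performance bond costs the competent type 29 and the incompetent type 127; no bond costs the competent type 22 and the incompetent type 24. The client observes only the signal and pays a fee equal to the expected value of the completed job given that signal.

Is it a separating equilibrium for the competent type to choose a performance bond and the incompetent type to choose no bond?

If types separate, bond earns payment 185 and no bond earns 84.
Competent: bond gives 185 − 29 = 156; no bond gives 84 − 22 = 62. No deviation. ✓
Incompetent: no bond gives 84 − 24 = 60; bond gives 185 − 127 = 58. No deviation. ✓
Neither type gains from mimicking the other.

Yes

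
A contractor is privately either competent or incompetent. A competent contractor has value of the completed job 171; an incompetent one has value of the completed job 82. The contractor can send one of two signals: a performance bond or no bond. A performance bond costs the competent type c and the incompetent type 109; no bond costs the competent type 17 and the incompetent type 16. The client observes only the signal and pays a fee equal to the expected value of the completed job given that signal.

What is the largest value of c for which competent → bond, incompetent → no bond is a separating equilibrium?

106

Under separation: bond → competent (pays 171); no bond → incompetent (pays 82).
Incompetent: 82 − 16 = 66 ≥ 171 − 109 = 62. Holds regardless of c. ✓
Competent: 171 − c ≥ 82 − 17, so c ≤ 171 − 65 = 106.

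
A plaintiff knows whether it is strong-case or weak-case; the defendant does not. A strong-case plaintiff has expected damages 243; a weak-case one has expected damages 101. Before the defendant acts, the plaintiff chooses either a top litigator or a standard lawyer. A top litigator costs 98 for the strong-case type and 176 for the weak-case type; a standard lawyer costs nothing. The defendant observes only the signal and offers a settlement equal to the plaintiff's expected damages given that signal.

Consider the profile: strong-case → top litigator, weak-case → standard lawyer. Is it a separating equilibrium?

Under separation the defendant infers type exactly: top litigator → strong-case (pays 243), standard lawyer → weak-case (pays 101).
Strong-case: top litigator gives 243 − 98 = 145; standard lawyer gives 101 − 0 = 101. No deviation. ✓
Weak-case: standard lawyer gives 101 − 0 = 101; top litigator gives 243 − 176 = 67. No deviation. ✓
Both incentive constraints hold.

Yes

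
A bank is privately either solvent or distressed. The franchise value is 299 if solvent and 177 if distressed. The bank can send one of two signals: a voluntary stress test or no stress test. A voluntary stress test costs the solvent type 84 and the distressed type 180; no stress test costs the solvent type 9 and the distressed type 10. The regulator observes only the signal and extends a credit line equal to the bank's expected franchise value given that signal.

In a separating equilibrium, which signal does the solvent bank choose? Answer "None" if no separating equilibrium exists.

stress test

Try solvent → stress test, distressed → no stress test:
  If types separate, stress test earns payment 299 and no stress test earns 177.
  Solvent: stress test gives 299 − 84 = 215; no stress test gives 177 − 9 = 168. No deviation. ✓
  Distressed: no stress test gives 177 − 10 = 167; stress test gives 299 − 180 = 119. No deviation. ✓
Both hold — the solvent type sends stress test.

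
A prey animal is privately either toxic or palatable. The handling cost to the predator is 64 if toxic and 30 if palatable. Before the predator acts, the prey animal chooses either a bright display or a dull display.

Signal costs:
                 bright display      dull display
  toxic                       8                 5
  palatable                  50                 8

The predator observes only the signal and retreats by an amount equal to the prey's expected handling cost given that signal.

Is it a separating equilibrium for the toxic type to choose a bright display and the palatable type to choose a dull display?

Yes

If types separate, bright display earns payment 64 and dull display earns 30.
Toxic: bright display gives 64 − 8 = 56; dull display gives 30 − 5 = 25. No deviation. ✓
Palatable: dull display gives 30 − 8 = 22; bright display gives 64 − 50 = 14. No deviation. ✓
Neither type gains from mimicking the other.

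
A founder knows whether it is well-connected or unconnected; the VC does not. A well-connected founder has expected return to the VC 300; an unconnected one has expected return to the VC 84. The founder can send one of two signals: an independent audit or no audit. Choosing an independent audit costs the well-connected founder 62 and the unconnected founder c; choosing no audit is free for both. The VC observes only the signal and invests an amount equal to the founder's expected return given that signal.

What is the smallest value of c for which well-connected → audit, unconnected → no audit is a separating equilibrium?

216

Under separation: audit → well-connected (pays 300); no audit → unconnected (pays 84).
Well-connected: 300 − 62 = 238 ≥ 84 − 0 = 84. Holds regardless of c. ✓
Unconnected: 84 − 0 ≥ 300 − c, so c ≥ 300 − 84 = 216.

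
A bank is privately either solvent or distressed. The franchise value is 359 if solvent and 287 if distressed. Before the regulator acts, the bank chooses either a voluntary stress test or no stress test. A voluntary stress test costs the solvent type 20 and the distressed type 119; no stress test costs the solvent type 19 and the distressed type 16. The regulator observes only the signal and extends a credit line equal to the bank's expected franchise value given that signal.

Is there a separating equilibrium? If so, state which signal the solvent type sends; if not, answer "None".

stress test

Try solvent → stress test, distressed → no stress test:
  If types separate, stress test earns payment 359 and no stress test earns 287.
  Solvent: stress test gives 359 − 20 = 339; no stress test gives 287 − 19 = 268. No deviation. ✓
  Distressed: no stress test gives 287 − 16 = 271; stress test gives 359 − 119 = 240. No deviation. ✓
Both hold — the solvent type sends stress test.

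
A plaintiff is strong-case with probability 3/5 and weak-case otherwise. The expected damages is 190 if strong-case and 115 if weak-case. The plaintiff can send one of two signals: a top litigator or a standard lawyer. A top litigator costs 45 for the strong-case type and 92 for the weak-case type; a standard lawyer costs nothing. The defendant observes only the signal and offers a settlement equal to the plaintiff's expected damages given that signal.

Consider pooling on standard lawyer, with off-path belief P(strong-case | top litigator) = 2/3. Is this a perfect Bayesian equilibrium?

Yes

At the pooled signal (standard lawyer) the defendant holds the prior 3/5 and pays 3/5·190 + 2/5·115 = 160. Off-path (top litigator) belief 2/3 gives 2/3·190 + 1/3·115 = 165.
Strong-case: standard lawyer gives 160 − 0 = 160; top litigator gives 165 − 45 = 120. Stays. ✓
Weak-case: standard lawyer gives 160 − 0 = 160; top litigator gives 165 − 92 = 73. Stays. ✓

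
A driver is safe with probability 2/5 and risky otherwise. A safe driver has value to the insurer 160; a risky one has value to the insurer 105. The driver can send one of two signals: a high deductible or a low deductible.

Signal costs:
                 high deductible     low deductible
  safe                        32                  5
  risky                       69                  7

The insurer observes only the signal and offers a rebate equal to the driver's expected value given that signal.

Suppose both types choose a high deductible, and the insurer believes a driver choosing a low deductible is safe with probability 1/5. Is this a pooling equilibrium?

No

At the pooled signal (high deductible) the insurer holds the prior 2/5 and pays 2/5·160 + 3/5·105 = 127. Off-path (low deductible) belief 1/5 gives 1/5·160 + 4/5·105 = 116.
Safe: high deductible gives 127 − 32 = 95; low deductible gives 116 − 5 = 111. Deviates. ✗
Risky: high deductible gives 127 − 69 = 58; low deductible gives 116 − 7 = 109. Deviates. ✗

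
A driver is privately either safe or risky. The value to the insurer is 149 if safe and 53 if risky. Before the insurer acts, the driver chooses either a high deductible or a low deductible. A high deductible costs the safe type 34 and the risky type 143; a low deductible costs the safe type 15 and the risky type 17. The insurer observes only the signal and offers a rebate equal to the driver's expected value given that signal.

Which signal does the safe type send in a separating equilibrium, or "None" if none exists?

high deductible

Try safe → high deductible, risky → low deductible:
  If types separate, high deductible earns payment 149 and low deductible earns 53.
  Safe: high deductible gives 149 − 34 = 115; low deductible gives 53 − 15 = 38. No deviation. ✓
  Risky: low deductible gives 53 − 17 = 36; high deductible gives 149 − 143 = 6. No deviation. ✓
Both hold — the safe type sends high deductible.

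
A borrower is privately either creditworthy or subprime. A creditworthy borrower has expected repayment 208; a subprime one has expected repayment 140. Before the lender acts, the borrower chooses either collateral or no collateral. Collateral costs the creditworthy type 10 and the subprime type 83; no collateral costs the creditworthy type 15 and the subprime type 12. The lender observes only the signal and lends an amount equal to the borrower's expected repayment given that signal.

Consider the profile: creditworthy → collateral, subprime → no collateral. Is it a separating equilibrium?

Yes

If types separate, collateral earns payment 208 and no collateral earns 140.
Creditworthy: collateral gives 208 − 10 = 198; no collateral gives 140 − 15 = 125. No deviation. ✓
Subprime: no collateral gives 140 − 12 = 128; collateral gives 208 − 83 = 125. No deviation. ✓
Neither type gains from mimicking the other.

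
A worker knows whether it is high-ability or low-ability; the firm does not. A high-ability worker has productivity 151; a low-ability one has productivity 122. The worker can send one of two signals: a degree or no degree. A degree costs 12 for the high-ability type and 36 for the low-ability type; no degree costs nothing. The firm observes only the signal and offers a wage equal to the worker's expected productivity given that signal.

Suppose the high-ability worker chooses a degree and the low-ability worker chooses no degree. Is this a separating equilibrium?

Yes

Under separation the firm infers type exactly: degree → high-ability (pays 151), no degree → low-ability (pays 122).
High-ability: degree gives 151 − 12 = 139; no degree gives 122 − 0 = 122. No deviation. ✓
Low-ability: no degree gives 122 − 0 = 122; degree gives 151 − 36 = 115. No deviation. ✓
Neither type gains from mimicking the other.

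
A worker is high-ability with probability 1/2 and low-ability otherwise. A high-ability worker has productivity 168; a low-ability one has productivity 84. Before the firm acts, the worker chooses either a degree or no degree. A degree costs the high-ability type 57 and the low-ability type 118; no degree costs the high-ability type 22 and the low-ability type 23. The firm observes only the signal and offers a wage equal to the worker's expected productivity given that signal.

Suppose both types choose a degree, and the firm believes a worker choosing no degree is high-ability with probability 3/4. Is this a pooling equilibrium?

At the pooled signal (degree) the firm holds the prior 1/2 and pays 1/2·168 + 1/2·84 = 126. Off-path (no degree) belief 3/4 gives 3/4·168 + 1/4·84 = 147.
High-ability: degree gives 126 − 57 = 69; no degree gives 147 − 22 = 125. Deviates. ✗
Low-ability: degree gives 126 − 118 = 8; no degree gives 147 − 23 = 124. Deviates. ✗

No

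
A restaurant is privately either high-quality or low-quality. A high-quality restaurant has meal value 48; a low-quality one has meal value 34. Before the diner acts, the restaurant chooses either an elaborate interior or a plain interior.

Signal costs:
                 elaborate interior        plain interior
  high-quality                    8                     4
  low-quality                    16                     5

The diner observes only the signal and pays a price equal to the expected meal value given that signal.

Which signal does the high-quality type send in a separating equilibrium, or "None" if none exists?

None

Try high-quality → elaborate interior, low-quality → plain interior:
  If types separate, elaborate interior earns payment 48 and plain interior earns 34.
  High-quality: elaborate interior gives 48 − 8 = 40; plain interior gives 34 − 4 = 30. No deviation. ✓
  Low-quality: plain interior gives 34 − 5 = 29; elaborate interior gives 48 − 16 = 32. Would deviate. ✗
Try high-quality → plain interior, low-quality → elaborate interior:
  If types separate, plain interior earns payment 48 and elaborate interior earns 34.
  High-quality: plain interior gives 48 − 4 = 44; elaborate interior gives 34 − 8 = 26. No deviation. ✓
  Low-quality: elaborate interior gives 34 − 16 = 18; plain interior gives 48 − 5 = 43. Would deviate. ✗
Neither assignment is incentive-compatible.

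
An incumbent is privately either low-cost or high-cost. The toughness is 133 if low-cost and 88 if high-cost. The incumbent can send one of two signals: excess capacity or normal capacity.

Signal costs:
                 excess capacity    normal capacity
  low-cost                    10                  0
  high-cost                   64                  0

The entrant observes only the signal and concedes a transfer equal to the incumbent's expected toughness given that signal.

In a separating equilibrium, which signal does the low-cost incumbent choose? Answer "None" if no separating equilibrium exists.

excess capacity

Try low-cost → excess capacity, high-cost → normal capacity:
  If types separate, excess capacity earns payment 133 and normal capacity earns 88.
  Low-cost: excess capacity gives 133 − 10 = 123; normal capacity gives 88 − 0 = 88. No deviation. ✓
  High-cost: normal capacity gives 88 − 0 = 88; excess capacity gives 133 − 64 = 69. No deviation. ✓
Both hold — the low-cost type sends excess capacity.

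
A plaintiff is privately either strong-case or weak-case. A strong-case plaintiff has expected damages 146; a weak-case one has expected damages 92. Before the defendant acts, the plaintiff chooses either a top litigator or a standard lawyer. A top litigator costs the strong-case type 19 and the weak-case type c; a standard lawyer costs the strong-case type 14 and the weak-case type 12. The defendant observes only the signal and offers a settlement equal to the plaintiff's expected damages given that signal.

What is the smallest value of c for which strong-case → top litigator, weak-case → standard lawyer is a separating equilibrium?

66

Under separation: top litigator → strong-case (pays 146); standard lawyer → weak-case (pays 92).
Strong-case: 146 − 19 = 127 ≥ 92 − 14 = 78. Holds regardless of c. ✓
Weak-case: 92 − 12 ≥ 146 − c, so c ≥ 146 − 80 = 66.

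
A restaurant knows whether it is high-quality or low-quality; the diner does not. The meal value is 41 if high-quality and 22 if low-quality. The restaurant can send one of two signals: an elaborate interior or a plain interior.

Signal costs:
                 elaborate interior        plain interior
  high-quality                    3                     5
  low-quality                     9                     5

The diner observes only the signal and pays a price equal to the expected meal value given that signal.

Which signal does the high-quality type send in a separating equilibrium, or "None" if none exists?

None

Try high-quality → elaborate interior, low-quality → plain interior:
  Under separation the diner infers type exactly: elaborate interior → high-quality (pays 41), plain interior → low-quality (pays 22).
  High-quality: elaborate interior gives 41 − 3 = 38; plain interior gives 22 − 5 = 17. No deviation. ✓
  Low-quality: plain interior gives 22 − 5 = 17; elaborate interior gives 41 − 9 = 32. Would deviate. ✗
Try high-quality → plain interior, low-quality → elaborate interior:
  Under separation the diner infers type exactly: plain interior → high-quality (pays 41), elaborate interior → low-quality (pays 22).
  High-quality: plain interior gives 41 − 5 = 36; elaborate interior gives 22 − 3 = 19. No deviation. ✓
  Low-quality: elaborate interior gives 22 − 9 = 13; plain interior gives 41 − 5 = 36. Would deviate. ✗
Neither assignment is incentive-compatible.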